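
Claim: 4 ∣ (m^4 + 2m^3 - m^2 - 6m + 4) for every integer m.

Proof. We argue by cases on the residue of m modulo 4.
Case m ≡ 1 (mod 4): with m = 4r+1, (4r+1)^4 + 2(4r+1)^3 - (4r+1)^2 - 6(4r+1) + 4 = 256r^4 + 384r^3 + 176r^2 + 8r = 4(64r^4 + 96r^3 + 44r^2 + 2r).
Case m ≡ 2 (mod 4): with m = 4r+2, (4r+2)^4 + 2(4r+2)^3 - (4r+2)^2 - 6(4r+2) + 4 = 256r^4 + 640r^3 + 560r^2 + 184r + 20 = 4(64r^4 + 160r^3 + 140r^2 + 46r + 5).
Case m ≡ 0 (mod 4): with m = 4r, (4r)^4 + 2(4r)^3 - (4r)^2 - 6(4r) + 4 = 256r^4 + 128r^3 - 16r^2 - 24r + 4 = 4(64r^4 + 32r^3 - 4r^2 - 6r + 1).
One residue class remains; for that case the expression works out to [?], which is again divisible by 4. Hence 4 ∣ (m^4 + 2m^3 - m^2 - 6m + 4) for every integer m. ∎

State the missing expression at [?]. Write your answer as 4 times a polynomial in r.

4(64r^4 + 224r^3 + 284r^2 + 150r + 28)

The residues treated are {1, 2, 0}, so the missing case is m ≡ 3 (mod 4); write m = 4r+3.
Then (4r+3)^4 + 2(4r+3)^3 - (4r+3)^2 - 6(4r+3) + 4 = 256r^4 + 896r^3 + 1136r^2 + 600r + 112 = 4(64r^4 + 224r^3 + 284r^2 + 150r + 28).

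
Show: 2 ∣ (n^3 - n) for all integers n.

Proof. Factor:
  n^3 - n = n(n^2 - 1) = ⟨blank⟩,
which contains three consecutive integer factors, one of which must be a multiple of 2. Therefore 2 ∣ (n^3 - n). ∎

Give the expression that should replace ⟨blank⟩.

(n - 1)n(n + 1)

n(n^2 - 1) = n(n - 1)(n + 1) = (n - 1)n(n + 1).
These three factors are consecutive integers, so their product is divisible by 2.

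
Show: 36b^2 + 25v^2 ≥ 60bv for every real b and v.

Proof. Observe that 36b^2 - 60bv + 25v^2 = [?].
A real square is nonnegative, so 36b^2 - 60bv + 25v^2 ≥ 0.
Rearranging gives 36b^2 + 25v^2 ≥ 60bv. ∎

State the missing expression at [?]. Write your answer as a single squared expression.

36b^2 - 60bv + 25v^2 is a perfect-square trinomial: the outer terms are (6b)^2 and (5v)^2, and the cross term is -2·6b·5v.
So 36b^2 - 60bv + 25v^2 = (6b - 5v)^2 ≥ 0.

(6b - 5v)^2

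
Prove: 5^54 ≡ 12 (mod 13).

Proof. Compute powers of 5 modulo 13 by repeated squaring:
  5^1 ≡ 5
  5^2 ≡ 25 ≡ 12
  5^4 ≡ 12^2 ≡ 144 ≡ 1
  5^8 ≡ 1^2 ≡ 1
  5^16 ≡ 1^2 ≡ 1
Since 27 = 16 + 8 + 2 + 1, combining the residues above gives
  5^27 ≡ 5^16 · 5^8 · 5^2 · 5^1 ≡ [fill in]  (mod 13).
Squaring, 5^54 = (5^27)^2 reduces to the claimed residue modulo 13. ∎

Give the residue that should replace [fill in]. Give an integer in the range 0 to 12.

8

5^16 · 5^8 · 5^2 · 5^1 ≡ 1 · 1 · 12 · 5 = 60.
60 mod 13 = 8, so 5^27 ≡ 8 (mod 13).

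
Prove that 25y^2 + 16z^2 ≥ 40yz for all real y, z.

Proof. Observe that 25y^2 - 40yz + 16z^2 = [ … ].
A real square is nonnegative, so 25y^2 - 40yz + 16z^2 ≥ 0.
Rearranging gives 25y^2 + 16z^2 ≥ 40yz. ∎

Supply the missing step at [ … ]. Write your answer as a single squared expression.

(5y - 4z)^2

25y^2 - 40yz + 16z^2 is a perfect-square trinomial: the outer terms are (5y)^2 and (4z)^2, and the cross term is -2·5y·4z.
So 25y^2 - 40yz + 16z^2 = (5y - 4z)^2 ≥ 0.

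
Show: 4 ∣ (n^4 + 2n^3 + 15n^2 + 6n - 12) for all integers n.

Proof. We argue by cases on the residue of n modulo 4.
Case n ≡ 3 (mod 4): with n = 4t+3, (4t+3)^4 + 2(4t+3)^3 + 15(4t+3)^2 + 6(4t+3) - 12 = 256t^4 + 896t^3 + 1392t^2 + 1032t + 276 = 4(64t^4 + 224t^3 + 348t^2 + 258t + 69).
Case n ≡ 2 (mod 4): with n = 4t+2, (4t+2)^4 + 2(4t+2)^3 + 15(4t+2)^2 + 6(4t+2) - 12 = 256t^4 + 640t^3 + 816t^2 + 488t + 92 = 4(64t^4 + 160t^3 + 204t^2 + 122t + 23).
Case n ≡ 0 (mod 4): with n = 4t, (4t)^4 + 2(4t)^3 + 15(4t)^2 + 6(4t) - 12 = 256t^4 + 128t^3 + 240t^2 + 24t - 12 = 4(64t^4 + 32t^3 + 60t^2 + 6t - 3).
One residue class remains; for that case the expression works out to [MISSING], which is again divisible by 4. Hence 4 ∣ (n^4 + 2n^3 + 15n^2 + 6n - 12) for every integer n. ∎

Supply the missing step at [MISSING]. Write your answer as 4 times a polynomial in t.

The residues treated are {3, 2, 0}, so the missing case is n ≡ 1 (mod 4); write n = 4t+1.
Then (4t+1)^4 + 2(4t+1)^3 + 15(4t+1)^2 + 6(4t+1) - 12 = 256t^4 + 384t^3 + 432t^2 + 184t + 12 = 4(64t^4 + 96t^3 + 108t^2 + 46t + 3).

4(64t^4 + 96t^3 + 108t^2 + 46t + 3)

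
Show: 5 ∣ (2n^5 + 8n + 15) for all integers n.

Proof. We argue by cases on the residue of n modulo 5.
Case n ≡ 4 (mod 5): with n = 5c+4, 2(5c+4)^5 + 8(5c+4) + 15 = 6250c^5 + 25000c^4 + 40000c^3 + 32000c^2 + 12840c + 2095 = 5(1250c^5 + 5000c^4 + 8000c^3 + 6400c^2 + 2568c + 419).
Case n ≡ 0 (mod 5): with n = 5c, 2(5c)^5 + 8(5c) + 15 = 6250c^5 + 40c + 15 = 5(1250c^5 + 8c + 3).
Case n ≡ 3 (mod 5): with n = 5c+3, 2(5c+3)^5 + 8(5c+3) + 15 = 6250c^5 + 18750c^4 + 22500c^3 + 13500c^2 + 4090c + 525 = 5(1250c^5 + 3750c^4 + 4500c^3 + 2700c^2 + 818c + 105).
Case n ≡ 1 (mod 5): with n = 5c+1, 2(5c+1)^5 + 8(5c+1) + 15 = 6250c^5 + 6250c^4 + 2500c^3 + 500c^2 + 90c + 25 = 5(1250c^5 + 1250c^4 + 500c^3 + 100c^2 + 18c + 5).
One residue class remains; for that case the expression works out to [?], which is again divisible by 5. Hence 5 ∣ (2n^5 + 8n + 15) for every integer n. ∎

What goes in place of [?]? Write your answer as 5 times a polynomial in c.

Only n ≡ 2 (mod 5) is unaccounted for. Put n = 5c+2:
2(5c+2)^5 + 8(5c+2) + 15 expands to 6250c^5 + 12500c^4 + 10000c^3 + 4000c^2 + 840c + 95,
and factoring out 5 leaves 5(1250c^5 + 2500c^4 + 2000c^3 + 800c^2 + 168c + 19).

5(1250c^5 + 2500c^4 + 2000c^3 + 800c^2 + 168c + 19)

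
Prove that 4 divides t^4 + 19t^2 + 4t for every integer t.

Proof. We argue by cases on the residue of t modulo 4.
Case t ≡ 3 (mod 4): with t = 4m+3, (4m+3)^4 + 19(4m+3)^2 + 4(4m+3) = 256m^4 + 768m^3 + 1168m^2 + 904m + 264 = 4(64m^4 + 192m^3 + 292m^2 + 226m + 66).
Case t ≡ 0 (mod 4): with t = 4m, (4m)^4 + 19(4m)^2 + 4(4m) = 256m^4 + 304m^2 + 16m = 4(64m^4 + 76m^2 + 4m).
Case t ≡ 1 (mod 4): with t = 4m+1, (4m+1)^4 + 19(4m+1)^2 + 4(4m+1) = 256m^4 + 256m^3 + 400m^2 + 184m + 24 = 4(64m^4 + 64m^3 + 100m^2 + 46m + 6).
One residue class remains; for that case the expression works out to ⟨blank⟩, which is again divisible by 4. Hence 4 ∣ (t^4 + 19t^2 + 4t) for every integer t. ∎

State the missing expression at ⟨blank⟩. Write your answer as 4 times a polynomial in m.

4(64m^4 + 128m^3 + 172m^2 + 112m + 25)

Only t ≡ 2 (mod 4) is unaccounted for. Put t = 4m+2:
(4m+2)^4 + 19(4m+2)^2 + 4(4m+2) expands to 256m^4 + 512m^3 + 688m^2 + 448m + 100,
and factoring out 4 leaves 4(64m^4 + 128m^3 + 172m^2 + 112m + 25).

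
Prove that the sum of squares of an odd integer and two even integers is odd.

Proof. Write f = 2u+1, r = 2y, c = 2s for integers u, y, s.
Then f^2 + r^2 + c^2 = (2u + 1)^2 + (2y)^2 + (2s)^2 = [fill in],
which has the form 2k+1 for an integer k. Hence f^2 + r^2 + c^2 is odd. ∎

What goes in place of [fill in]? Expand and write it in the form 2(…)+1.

(2u + 1)^2 + (2y)^2 + (2s)^2 = 4s^2 + 4u^2 + 4u + 4y^2 + 1
= 2(2s^2 + 2u^2 + 2u + 2y^2) + 1.
Since 2s^2 + 2u^2 + 2u + 2y^2 is an integer, the sum of squares is of the form 2k+1 for an integer k.

2(2s^2 + 2u^2 + 2u + 2y^2) + 1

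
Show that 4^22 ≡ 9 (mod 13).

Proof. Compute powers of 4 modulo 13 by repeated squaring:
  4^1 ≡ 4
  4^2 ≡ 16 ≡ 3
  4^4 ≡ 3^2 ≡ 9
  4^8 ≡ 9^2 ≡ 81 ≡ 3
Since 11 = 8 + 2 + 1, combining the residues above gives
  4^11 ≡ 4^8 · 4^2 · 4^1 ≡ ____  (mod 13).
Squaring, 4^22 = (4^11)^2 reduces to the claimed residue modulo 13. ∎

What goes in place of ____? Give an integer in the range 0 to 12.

10

Multiply the listed residues: 3 · 3 · 4 = 9 → 36.
Reducing modulo 13: 36 = 2·13 + 10, so 4^11 ≡ 10.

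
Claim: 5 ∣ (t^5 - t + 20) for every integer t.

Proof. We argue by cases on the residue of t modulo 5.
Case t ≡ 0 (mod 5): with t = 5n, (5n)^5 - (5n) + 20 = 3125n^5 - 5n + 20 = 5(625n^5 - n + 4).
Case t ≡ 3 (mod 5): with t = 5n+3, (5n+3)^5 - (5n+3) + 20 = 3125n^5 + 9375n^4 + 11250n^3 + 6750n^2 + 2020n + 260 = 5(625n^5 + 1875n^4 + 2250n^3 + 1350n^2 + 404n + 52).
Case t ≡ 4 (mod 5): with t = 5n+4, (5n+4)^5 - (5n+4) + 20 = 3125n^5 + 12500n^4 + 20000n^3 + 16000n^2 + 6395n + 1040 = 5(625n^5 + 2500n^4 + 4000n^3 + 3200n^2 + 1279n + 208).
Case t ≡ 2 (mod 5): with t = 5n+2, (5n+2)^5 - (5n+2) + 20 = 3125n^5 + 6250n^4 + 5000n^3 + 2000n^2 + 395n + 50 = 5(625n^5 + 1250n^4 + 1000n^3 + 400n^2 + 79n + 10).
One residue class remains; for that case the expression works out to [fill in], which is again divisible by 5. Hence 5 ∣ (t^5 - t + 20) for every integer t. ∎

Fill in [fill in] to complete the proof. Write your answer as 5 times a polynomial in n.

5(625n^5 + 625n^4 + 250n^3 + 50n^2 + 4n + 4)

Only t ≡ 1 (mod 5) is unaccounted for. Put t = 5n+1:
(5n+1)^5 - (5n+1) + 20 expands to 3125n^5 + 3125n^4 + 1250n^3 + 250n^2 + 20n + 20,
and factoring out 5 leaves 5(625n^5 + 625n^4 + 250n^3 + 50n^2 + 4n + 4).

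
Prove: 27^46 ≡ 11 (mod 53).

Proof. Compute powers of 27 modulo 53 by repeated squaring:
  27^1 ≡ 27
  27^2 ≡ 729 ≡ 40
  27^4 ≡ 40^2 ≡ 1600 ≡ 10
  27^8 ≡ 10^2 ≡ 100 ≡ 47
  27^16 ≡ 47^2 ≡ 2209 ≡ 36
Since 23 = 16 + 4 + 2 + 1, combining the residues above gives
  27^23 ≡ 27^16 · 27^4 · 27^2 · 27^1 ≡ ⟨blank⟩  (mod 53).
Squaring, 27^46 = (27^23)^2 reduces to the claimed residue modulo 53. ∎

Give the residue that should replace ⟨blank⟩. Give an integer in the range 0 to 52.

45

Multiply the listed residues: 36 · 10 · 40 · 27 = 360 → 14400 → 388800.
Reducing modulo 53: 388800 = 7335·53 + 45, so 27^23 ≡ 45.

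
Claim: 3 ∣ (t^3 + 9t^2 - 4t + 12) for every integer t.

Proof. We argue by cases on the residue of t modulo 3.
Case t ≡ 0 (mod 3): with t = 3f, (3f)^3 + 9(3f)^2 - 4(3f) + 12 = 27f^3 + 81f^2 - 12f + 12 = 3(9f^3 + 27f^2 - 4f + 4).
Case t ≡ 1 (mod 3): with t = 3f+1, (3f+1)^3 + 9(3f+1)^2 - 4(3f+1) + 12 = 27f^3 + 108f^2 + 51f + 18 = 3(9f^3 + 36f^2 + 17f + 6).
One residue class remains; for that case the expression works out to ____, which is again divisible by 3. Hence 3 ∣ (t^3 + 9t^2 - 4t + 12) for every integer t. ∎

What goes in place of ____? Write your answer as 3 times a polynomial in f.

3(9f^3 + 45f^2 + 44f + 16)

The residues treated are {0, 1}, so the missing case is t ≡ 2 (mod 3); write t = 3f+2.
Then (3f+2)^3 + 9(3f+2)^2 - 4(3f+2) + 12 = 27f^3 + 135f^2 + 132f + 48 = 3(9f^3 + 45f^2 + 44f + 16).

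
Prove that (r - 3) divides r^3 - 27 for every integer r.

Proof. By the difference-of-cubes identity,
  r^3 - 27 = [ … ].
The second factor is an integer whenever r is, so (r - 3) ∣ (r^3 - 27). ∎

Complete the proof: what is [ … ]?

(r - 3)(r^2 + 3r + 9)

a^3 - b^3 = (a - b)(a^2 + ab + b^2). With a = r, b = 3:
r^3 - 27 = (r - 3)(r^2 + 3r + 9).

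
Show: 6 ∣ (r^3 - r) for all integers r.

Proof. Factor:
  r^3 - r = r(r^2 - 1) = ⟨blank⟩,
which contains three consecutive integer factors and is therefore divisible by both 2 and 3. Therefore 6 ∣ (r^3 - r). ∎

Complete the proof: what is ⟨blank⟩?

(r - 1)r(r + 1)

r(r^2 - 1) = r(r - 1)(r + 1) = (r - 1)r(r + 1).
These three factors are consecutive integers, so their product is divisible by 6.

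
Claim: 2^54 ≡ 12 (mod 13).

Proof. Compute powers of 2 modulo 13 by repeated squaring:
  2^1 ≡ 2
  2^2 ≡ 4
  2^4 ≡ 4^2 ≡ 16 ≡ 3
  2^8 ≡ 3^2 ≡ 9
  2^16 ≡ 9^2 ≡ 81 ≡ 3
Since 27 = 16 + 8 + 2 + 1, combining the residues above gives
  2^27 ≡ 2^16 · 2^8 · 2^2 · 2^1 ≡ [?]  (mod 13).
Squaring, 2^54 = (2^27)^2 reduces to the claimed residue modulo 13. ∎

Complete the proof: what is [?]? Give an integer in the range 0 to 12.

2^16 · 2^8 · 2^2 · 2^1 ≡ 3 · 9 · 4 · 2 = 216.
216 mod 13 = 8, so 2^27 ≡ 8 (mod 13).

8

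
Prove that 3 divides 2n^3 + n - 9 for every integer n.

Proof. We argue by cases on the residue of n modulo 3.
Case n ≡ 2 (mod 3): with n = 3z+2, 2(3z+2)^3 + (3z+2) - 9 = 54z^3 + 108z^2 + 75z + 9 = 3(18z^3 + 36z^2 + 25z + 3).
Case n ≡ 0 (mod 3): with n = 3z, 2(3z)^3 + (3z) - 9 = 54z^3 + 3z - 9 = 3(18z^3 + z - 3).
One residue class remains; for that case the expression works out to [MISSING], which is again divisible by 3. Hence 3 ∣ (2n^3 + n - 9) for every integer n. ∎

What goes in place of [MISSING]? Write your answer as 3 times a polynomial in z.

Only n ≡ 1 (mod 3) is unaccounted for. Put n = 3z+1:
2(3z+1)^3 + (3z+1) - 9 expands to 54z^3 + 54z^2 + 21z - 6,
and factoring out 3 leaves 3(18z^3 + 18z^2 + 7z - 2).

3(18z^3 + 18z^2 + 7z - 2)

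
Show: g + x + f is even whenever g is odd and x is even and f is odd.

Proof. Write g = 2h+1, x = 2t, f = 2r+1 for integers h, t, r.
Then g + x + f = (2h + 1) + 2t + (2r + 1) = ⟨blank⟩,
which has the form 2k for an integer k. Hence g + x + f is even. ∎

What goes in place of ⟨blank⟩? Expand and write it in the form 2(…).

(2h + 1) + 2t + (2r + 1) = 2h + 2r + 2t + 2
= 2(h + r + t + 1).
Since h + r + t + 1 is an integer, the sum is of the form 2k for an integer k.

2(h + r + t + 1)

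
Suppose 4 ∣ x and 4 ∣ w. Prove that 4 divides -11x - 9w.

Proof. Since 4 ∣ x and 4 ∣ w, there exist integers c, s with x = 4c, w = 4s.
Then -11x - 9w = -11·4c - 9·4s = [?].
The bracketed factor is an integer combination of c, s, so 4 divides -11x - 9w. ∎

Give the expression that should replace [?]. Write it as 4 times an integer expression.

4(-11c - 9s)

Each term has a factor of 4: -11·4c - 9·4s = 4·(-11c - 9s).
Since -11c - 9s is an integer, 4 ∣ (-11x - 9w).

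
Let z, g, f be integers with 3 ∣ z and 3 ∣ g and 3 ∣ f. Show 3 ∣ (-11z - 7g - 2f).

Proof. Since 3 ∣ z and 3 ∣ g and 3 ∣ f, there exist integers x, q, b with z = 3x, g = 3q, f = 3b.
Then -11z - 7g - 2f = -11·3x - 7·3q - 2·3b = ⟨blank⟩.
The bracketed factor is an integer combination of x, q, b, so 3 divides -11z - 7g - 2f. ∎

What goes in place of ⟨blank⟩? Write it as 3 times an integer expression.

Each term has a factor of 3: -11·3x - 7·3q - 2·3b = 3·(-2b - 7q - 11x).
Since -2b - 7q - 11x is an integer, 3 ∣ (-11z - 7g - 2f).

3(-2b - 7q - 11x)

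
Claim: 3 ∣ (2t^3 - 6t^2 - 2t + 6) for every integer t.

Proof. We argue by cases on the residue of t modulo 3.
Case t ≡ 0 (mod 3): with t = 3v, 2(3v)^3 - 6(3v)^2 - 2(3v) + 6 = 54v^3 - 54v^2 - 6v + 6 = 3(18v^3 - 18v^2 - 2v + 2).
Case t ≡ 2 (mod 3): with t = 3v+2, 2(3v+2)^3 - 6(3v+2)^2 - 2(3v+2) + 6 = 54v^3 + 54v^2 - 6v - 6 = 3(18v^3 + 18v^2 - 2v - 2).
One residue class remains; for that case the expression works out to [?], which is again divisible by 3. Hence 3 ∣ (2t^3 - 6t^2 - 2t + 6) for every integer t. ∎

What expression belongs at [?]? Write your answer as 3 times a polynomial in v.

3(18v^3 - 8v)

Only t ≡ 1 (mod 3) is unaccounted for. Put t = 3v+1:
2(3v+1)^3 - 6(3v+1)^2 - 2(3v+1) + 6 expands to 54v^3 - 24v,
and factoring out 3 leaves 3(18v^3 - 8v).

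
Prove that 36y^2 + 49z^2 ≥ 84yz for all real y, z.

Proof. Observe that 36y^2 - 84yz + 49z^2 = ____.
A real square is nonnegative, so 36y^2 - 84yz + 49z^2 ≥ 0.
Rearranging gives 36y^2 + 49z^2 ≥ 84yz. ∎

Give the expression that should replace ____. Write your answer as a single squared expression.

(6y - 7z)^2

The leading and trailing coefficients are 6^2 and 7^2, and 84 = 2·6·7, so the trinomial is (6y - 7z)^2.
Hence 36y^2 - 84yz + 49z^2 ≥ 0.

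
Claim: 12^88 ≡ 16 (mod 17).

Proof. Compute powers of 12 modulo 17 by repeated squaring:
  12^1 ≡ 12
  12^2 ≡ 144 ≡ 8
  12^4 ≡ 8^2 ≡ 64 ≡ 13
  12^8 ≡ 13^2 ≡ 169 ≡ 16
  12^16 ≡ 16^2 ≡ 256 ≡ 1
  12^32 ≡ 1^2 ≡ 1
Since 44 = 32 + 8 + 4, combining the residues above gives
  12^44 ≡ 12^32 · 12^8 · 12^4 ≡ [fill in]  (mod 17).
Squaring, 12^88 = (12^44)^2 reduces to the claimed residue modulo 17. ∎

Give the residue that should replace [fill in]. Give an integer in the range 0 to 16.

4

Multiply the listed residues: 1 · 16 · 13 = 16 → 208.
Reducing modulo 17: 208 = 12·17 + 4, so 12^44 ≡ 4.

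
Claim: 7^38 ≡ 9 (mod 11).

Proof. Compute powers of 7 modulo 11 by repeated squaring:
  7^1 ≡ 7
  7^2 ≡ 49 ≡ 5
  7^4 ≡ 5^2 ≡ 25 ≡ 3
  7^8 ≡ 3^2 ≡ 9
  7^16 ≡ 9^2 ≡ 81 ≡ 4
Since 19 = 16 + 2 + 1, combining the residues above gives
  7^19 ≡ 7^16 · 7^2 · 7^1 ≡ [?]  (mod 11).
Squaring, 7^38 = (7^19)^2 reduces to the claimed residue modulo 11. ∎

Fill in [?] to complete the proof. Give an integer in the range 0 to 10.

8

7^16 · 7^2 · 7^1 ≡ 4 · 5 · 7 = 140.
140 mod 11 = 8, so 7^19 ≡ 8 (mod 11).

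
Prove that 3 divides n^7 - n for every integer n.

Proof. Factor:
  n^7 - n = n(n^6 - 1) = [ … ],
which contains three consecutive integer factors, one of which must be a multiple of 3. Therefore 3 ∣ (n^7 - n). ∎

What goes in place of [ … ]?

(n - 1)n(n + 1)(n^4 + n^2 + 1)

n^6 - 1 = (n^2 - 1)(n^4 + n^2 + 1), and n^2 - 1 = (n-1)(n+1).
So n(n^6 - 1) = (n - 1)n(n + 1)(n^4 + n^2 + 1).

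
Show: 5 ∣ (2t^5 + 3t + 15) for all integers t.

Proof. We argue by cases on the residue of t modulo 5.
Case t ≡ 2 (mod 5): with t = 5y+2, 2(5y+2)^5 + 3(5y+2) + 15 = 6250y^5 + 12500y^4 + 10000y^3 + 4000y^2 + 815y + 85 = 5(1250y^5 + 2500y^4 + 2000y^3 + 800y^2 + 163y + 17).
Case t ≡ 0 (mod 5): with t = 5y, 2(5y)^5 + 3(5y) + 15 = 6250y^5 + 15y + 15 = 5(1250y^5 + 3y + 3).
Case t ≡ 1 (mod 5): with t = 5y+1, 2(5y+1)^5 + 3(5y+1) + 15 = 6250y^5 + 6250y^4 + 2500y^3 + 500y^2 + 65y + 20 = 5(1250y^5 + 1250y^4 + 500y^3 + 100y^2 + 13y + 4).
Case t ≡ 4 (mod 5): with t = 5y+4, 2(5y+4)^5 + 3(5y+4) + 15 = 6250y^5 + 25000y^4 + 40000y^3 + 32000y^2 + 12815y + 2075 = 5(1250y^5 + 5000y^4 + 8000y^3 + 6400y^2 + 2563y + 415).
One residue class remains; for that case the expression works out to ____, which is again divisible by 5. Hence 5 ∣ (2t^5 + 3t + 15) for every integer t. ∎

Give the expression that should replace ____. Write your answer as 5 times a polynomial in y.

The residues treated are {2, 0, 1, 4}, so the missing case is t ≡ 3 (mod 5); write t = 5y+3.
Then 2(5y+3)^5 + 3(5y+3) + 15 = 6250y^5 + 18750y^4 + 22500y^3 + 13500y^2 + 4065y + 510 = 5(1250y^5 + 3750y^4 + 4500y^3 + 2700y^2 + 813y + 102).

5(1250y^5 + 3750y^4 + 4500y^3 + 2700y^2 + 813y + 102)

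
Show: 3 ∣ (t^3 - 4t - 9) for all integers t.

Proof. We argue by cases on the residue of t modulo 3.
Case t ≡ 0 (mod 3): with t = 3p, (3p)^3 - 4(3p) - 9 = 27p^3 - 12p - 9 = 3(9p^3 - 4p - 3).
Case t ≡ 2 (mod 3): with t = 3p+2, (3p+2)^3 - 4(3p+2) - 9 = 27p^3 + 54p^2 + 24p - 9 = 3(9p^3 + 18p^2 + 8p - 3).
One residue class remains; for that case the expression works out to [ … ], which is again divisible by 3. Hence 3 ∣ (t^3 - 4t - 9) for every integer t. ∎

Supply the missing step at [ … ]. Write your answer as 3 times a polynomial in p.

3(9p^3 + 9p^2 - p - 4)

The residues treated are {0, 2}, so the missing case is t ≡ 1 (mod 3); write t = 3p+1.
Then (3p+1)^3 - 4(3p+1) - 9 = 27p^3 + 27p^2 - 3p - 12 = 3(9p^3 + 9p^2 - p - 4).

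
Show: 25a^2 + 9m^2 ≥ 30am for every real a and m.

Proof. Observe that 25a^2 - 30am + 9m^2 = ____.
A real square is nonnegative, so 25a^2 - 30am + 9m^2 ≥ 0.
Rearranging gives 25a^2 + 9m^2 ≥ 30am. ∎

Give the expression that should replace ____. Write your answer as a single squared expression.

(5a - 3m)^2

25a^2 - 30am + 9m^2 is a perfect-square trinomial: the outer terms are (5a)^2 and (3m)^2, and the cross term is -2·5a·3m.
So 25a^2 - 30am + 9m^2 = (5a - 3m)^2 ≥ 0.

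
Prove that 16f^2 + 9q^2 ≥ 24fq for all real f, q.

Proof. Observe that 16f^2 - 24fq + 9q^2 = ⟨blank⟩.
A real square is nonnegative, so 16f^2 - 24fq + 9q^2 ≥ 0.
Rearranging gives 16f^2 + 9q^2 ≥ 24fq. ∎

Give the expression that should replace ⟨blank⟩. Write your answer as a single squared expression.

(4f - 3q)^2

The leading and trailing coefficients are 4^2 and 3^2, and 24 = 2·4·3, so the trinomial is (4f - 3q)^2.
Hence 16f^2 - 24fq + 9q^2 ≥ 0.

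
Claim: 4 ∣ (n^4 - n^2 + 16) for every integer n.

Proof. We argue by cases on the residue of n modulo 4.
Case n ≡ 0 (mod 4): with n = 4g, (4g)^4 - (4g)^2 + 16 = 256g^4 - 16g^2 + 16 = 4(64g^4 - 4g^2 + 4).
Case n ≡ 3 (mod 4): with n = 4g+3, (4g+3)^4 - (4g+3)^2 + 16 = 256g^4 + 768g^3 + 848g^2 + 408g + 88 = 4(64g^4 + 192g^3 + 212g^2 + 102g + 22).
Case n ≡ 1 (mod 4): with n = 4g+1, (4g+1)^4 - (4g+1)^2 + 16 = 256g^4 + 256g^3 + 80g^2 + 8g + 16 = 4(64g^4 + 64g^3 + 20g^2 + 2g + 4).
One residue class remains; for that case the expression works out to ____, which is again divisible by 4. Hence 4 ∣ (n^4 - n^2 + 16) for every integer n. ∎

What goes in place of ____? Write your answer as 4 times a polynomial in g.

4(64g^4 + 128g^3 + 92g^2 + 28g + 7)

Only n ≡ 2 (mod 4) is unaccounted for. Put n = 4g+2:
(4g+2)^4 - (4g+2)^2 + 16 expands to 256g^4 + 512g^3 + 368g^2 + 112g + 28,
and factoring out 4 leaves 4(64g^4 + 128g^3 + 92g^2 + 28g + 7).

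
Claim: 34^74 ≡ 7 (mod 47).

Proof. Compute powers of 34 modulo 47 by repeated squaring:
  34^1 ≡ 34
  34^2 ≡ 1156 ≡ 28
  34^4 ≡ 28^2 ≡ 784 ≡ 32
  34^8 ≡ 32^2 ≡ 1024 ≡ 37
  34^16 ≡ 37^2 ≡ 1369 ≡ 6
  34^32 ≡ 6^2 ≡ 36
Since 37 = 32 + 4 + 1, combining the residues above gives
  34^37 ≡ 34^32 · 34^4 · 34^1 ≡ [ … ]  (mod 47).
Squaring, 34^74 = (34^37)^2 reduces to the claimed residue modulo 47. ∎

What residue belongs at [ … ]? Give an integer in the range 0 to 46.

Multiply the listed residues: 36 · 32 · 34 = 1152 → 39168.
Reducing modulo 47: 39168 = 833·47 + 17, so 34^37 ≡ 17.

17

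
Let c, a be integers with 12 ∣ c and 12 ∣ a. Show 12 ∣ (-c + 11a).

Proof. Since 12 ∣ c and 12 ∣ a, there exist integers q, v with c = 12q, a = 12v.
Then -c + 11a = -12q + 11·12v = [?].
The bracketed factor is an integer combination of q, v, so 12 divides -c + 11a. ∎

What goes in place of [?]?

12(-q + 11v)

Each term has a factor of 12: -12q + 11·12v = 12·(-q + 11v).
Since -q + 11v is an integer, 12 ∣ (-c + 11a).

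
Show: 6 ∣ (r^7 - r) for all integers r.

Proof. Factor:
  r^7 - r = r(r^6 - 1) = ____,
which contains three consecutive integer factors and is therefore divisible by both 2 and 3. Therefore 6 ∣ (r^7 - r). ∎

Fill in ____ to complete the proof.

(r - 1)r(r + 1)(r^4 + r^2 + 1)

r^6 - 1 = (r^2 - 1)(r^4 + r^2 + 1), and r^2 - 1 = (r-1)(r+1).
So r(r^6 - 1) = (r - 1)r(r + 1)(r^4 + r^2 + 1).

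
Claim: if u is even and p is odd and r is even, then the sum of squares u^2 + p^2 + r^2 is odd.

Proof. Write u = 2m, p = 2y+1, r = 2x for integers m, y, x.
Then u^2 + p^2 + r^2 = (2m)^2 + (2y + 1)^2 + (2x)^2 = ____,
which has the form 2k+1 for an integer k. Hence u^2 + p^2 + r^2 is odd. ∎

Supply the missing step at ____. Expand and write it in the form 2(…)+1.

Expanding: (2m)^2 + (2y + 1)^2 + (2x)^2 = 4m^2 + 4x^2 + 4y^2 + 4y + 1.
Every term except the constant is even, so this is 2(2m^2 + 2x^2 + 2y^2 + 2y) + 1,
and 2m^2 + 2x^2 + 2y^2 + 2y ∈ ℤ gives the required form.

2(2m^2 + 2x^2 + 2y^2 + 2y) + 1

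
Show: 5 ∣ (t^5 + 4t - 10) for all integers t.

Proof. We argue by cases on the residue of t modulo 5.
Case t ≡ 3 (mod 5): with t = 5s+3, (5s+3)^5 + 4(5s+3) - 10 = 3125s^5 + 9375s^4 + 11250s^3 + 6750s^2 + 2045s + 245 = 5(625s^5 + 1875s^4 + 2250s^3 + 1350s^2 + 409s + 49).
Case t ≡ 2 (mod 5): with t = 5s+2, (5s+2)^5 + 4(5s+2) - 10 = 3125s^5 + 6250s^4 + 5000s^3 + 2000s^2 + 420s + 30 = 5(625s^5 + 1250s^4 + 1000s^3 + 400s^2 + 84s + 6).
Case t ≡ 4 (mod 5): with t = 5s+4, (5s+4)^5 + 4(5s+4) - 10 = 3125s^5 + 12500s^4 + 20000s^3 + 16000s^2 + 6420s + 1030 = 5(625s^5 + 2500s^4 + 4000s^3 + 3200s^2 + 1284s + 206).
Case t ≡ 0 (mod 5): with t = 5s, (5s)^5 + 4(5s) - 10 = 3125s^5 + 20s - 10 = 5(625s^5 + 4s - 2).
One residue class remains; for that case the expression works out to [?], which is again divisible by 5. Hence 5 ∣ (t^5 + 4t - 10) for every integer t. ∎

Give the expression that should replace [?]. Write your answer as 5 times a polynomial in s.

Only t ≡ 1 (mod 5) is unaccounted for. Put t = 5s+1:
(5s+1)^5 + 4(5s+1) - 10 expands to 3125s^5 + 3125s^4 + 1250s^3 + 250s^2 + 45s - 5,
and factoring out 5 leaves 5(625s^5 + 625s^4 + 250s^3 + 50s^2 + 9s - 1).

5(625s^5 + 625s^4 + 250s^3 + 50s^2 + 9s - 1)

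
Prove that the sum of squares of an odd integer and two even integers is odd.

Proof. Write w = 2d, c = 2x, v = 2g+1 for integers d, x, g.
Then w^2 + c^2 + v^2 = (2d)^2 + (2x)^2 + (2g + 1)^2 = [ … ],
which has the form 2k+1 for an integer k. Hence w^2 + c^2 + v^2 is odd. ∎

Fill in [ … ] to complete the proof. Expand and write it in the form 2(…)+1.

2(2d^2 + 2g^2 + 2g + 2x^2) + 1

(2d)^2 + (2x)^2 + (2g + 1)^2 = 4d^2 + 4g^2 + 4g + 4x^2 + 1
= 2(2d^2 + 2g^2 + 2g + 2x^2) + 1.
Since 2d^2 + 2g^2 + 2g + 2x^2 is an integer, the sum of squares is of the form 2k+1 for an integer k.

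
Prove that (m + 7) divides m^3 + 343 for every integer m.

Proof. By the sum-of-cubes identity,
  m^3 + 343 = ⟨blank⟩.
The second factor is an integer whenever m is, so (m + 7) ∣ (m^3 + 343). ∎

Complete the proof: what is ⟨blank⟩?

(m + 7)(m^2 - 7m + 49)

a^3 + b^3 = (a + b)(a^2 - ab + b^2). With a = m, b = 7:
m^3 + 343 = (m + 7)(m^2 - 7m + 49).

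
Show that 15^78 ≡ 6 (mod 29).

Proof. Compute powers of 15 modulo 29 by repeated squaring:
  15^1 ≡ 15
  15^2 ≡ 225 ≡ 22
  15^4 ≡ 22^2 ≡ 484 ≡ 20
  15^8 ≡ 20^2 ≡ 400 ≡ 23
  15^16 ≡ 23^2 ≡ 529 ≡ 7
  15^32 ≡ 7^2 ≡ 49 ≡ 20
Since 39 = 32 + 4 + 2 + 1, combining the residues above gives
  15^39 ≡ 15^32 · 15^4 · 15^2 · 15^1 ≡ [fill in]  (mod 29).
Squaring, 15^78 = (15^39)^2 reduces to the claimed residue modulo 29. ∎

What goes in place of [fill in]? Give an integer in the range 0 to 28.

Multiply the listed residues: 20 · 20 · 22 · 15 = 400 → 8800 → 132000.
Reducing modulo 29: 132000 = 4551·29 + 21, so 15^39 ≡ 21.

21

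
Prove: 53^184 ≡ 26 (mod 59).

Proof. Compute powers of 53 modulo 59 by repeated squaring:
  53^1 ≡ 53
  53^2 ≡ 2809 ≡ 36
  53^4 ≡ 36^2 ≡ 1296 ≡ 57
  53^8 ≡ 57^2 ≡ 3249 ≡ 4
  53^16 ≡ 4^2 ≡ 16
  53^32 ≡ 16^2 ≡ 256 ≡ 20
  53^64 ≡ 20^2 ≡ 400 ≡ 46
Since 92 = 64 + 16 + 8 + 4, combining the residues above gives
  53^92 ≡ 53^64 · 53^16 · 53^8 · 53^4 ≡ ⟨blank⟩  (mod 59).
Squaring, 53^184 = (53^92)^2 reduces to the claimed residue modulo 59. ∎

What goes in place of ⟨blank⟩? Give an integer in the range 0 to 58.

12

53^64 · 53^16 · 53^8 · 53^4 ≡ 46 · 16 · 4 · 57 = 167808.
167808 mod 59 = 12, so 53^92 ≡ 12 (mod 59).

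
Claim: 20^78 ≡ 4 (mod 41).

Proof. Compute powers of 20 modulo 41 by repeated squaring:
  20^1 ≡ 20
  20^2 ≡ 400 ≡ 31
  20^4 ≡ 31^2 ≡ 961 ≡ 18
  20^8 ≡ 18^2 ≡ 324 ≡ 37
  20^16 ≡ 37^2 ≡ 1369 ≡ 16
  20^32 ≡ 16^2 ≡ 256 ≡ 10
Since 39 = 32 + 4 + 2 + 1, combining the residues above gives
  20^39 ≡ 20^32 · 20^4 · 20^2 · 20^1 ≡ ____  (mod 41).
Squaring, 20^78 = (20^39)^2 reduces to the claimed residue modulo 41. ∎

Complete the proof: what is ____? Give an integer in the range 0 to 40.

39

Multiply the listed residues: 10 · 18 · 31 · 20 = 180 → 5580 → 111600.
Reducing modulo 41: 111600 = 2721·41 + 39, so 20^39 ≡ 39.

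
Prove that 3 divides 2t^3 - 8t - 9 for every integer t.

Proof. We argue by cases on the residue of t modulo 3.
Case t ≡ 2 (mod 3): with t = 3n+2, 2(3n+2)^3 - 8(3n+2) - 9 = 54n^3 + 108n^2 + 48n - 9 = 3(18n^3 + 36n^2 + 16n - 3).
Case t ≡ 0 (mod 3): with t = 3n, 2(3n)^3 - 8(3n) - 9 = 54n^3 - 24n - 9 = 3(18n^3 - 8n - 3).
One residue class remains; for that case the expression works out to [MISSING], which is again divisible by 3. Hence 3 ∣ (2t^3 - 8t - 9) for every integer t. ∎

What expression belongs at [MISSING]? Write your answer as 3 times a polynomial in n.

The residues treated are {2, 0}, so the missing case is t ≡ 1 (mod 3); write t = 3n+1.
Then 2(3n+1)^3 - 8(3n+1) - 9 = 54n^3 + 54n^2 - 6n - 15 = 3(18n^3 + 18n^2 - 2n - 5).

3(18n^3 + 18n^2 - 2n - 5)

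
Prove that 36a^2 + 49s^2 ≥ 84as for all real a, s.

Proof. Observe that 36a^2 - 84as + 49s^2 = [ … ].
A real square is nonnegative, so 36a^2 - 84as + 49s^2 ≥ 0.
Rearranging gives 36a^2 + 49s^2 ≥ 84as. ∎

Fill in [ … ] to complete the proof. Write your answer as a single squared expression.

36a^2 - 84as + 49s^2 is a perfect-square trinomial: the outer terms are (6a)^2 and (7s)^2, and the cross term is -2·6a·7s.
So 36a^2 - 84as + 49s^2 = (6a - 7s)^2 ≥ 0.

(6a - 7s)^2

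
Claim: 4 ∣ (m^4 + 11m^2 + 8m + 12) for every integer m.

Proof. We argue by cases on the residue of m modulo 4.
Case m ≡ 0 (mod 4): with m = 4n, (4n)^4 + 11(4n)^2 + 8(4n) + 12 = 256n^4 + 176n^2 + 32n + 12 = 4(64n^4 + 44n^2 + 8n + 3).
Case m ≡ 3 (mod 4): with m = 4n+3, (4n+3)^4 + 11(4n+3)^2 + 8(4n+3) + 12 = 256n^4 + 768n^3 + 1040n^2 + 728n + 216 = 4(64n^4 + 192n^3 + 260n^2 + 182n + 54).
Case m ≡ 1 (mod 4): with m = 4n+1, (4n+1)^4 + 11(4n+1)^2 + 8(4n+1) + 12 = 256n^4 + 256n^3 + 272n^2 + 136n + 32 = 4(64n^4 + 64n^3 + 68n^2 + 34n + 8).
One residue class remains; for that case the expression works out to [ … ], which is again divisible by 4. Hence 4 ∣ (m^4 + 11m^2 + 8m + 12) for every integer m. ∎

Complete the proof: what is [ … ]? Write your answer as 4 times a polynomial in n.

4(64n^4 + 128n^3 + 140n^2 + 84n + 22)

The residues treated are {0, 3, 1}, so the missing case is m ≡ 2 (mod 4); write m = 4n+2.
Then (4n+2)^4 + 11(4n+2)^2 + 8(4n+2) + 12 = 256n^4 + 512n^3 + 560n^2 + 336n + 88 = 4(64n^4 + 128n^3 + 140n^2 + 84n + 22).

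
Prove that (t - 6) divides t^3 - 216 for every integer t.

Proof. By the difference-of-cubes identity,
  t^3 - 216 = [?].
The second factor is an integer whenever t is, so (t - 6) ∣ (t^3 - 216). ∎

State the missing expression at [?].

(t - 6)(t^2 + 6t + 36)

a^3 - b^3 = (a - b)(a^2 + ab + b^2). With a = t, b = 6:
t^3 - 216 = (t - 6)(t^2 + 6t + 36).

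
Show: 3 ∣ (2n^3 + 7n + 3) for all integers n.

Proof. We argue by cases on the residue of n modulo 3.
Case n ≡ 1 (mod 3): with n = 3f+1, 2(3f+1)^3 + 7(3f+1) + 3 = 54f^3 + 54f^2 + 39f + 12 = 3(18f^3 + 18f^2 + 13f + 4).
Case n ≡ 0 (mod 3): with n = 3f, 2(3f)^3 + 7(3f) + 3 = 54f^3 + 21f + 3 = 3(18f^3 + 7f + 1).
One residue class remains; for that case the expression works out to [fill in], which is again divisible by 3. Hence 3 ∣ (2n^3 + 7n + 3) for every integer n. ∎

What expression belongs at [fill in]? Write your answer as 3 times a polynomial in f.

3(18f^3 + 36f^2 + 31f + 11)

Only n ≡ 2 (mod 3) is unaccounted for. Put n = 3f+2:
2(3f+2)^3 + 7(3f+2) + 3 expands to 54f^3 + 108f^2 + 93f + 33,
and factoring out 3 leaves 3(18f^3 + 36f^2 + 31f + 11).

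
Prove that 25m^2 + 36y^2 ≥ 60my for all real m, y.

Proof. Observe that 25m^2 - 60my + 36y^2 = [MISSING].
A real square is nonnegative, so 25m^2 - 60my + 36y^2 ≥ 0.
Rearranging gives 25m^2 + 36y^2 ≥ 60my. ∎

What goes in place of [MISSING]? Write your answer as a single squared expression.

The leading and trailing coefficients are 5^2 and 6^2, and 60 = 2·5·6, so the trinomial is (5m - 6y)^2.
Hence 25m^2 - 60my + 36y^2 ≥ 0.

(5m - 6y)^2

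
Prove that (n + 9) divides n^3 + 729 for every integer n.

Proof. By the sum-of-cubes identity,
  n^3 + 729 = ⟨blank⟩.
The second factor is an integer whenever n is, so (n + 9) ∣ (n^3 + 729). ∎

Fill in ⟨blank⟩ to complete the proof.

Polynomial division of n^3 + 729 by n + 9 leaves remainder 0 and quotient n^2 - 9n + 81.
Hence n^3 + 729 = (n + 9)(n^2 - 9n + 81).

(n + 9)(n^2 - 9n + 81)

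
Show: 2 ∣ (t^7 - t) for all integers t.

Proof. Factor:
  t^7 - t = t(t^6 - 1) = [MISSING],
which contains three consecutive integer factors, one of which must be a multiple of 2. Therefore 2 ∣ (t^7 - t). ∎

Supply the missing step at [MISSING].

(t - 1)t(t + 1)(t^4 + t^2 + 1)

t^6 - 1 = (t^2 - 1)(t^4 + t^2 + 1), and t^2 - 1 = (t-1)(t+1).
So t(t^6 - 1) = (t - 1)t(t + 1)(t^4 + t^2 + 1).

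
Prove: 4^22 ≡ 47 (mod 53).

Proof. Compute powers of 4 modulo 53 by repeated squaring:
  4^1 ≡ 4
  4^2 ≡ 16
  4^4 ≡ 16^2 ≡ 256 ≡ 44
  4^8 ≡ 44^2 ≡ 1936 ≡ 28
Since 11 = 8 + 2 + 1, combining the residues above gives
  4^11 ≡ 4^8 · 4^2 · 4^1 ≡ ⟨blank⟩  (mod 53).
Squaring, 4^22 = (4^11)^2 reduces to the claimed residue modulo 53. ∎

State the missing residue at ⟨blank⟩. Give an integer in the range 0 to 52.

43

4^8 · 4^2 · 4^1 ≡ 28 · 16 · 4 = 1792.
1792 mod 53 = 43, so 4^11 ≡ 43 (mod 53).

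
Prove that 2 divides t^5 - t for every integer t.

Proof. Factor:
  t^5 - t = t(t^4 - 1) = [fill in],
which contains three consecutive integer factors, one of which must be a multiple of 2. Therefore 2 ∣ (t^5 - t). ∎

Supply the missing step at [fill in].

t^4 - 1 = (t^2 - 1)(t^2 + 1), and t^2 - 1 = (t-1)(t+1).
So t(t^4 - 1) = (t - 1)t(t + 1)(t^2 + 1).

(t - 1)t(t + 1)(t^2 + 1)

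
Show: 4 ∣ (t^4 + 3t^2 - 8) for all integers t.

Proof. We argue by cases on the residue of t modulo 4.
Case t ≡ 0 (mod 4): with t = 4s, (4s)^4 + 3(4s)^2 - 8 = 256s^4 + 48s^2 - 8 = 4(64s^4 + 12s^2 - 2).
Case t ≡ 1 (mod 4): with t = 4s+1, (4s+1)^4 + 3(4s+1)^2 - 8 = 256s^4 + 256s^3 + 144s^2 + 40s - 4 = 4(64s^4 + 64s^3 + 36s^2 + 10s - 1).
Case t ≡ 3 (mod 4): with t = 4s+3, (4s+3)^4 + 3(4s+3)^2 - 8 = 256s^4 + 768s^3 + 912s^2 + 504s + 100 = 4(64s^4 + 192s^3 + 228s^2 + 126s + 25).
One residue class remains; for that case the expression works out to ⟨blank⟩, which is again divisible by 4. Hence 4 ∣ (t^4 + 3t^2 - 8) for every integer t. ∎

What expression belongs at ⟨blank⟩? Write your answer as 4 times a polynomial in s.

Only t ≡ 2 (mod 4) is unaccounted for. Put t = 4s+2:
(4s+2)^4 + 3(4s+2)^2 - 8 expands to 256s^4 + 512s^3 + 432s^2 + 176s + 20,
and factoring out 4 leaves 4(64s^4 + 128s^3 + 108s^2 + 44s + 5).

4(64s^4 + 128s^3 + 108s^2 + 44s + 5)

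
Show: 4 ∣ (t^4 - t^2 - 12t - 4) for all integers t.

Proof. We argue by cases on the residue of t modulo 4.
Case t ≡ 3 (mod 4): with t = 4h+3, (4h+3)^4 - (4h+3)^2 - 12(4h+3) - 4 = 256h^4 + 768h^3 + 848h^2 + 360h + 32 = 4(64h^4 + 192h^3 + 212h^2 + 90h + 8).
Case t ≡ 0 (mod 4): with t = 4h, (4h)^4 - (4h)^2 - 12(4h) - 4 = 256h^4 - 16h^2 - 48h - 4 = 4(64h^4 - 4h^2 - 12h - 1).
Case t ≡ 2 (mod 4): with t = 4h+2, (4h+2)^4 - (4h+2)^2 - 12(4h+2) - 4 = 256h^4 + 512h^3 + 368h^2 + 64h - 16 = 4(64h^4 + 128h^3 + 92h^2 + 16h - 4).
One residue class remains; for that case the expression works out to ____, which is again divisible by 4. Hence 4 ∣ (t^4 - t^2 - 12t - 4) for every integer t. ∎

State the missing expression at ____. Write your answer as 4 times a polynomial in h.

4(64h^4 + 64h^3 + 20h^2 - 10h - 4)

The residues treated are {3, 0, 2}, so the missing case is t ≡ 1 (mod 4); write t = 4h+1.
Then (4h+1)^4 - (4h+1)^2 - 12(4h+1) - 4 = 256h^4 + 256h^3 + 80h^2 - 40h - 16 = 4(64h^4 + 64h^3 + 20h^2 - 10h - 4).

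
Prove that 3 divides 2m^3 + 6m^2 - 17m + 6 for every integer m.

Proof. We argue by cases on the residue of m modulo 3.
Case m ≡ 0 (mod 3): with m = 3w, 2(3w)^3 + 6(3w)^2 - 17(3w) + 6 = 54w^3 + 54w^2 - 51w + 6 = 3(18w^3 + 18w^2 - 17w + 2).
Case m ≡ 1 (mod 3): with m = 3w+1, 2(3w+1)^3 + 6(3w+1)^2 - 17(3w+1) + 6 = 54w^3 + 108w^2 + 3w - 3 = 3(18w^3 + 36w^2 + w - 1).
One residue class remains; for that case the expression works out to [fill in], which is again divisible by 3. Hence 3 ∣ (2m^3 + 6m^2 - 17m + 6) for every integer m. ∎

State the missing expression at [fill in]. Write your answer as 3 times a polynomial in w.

3(18w^3 + 54w^2 + 31w + 4)

The residues treated are {0, 1}, so the missing case is m ≡ 2 (mod 3); write m = 3w+2.
Then 2(3w+2)^3 + 6(3w+2)^2 - 17(3w+2) + 6 = 54w^3 + 162w^2 + 93w + 12 = 3(18w^3 + 54w^2 + 31w + 4).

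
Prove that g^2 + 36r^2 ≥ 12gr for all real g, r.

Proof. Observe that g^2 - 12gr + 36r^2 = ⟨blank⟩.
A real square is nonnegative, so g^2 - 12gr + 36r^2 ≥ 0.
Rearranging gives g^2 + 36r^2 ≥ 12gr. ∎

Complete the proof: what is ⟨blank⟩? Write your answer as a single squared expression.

The leading and trailing coefficients are 1^2 and 6^2, and 12 = 2·1·6, so the trinomial is (g - 6r)^2.
Hence g^2 - 12gr + 36r^2 ≥ 0.

(g - 6r)^2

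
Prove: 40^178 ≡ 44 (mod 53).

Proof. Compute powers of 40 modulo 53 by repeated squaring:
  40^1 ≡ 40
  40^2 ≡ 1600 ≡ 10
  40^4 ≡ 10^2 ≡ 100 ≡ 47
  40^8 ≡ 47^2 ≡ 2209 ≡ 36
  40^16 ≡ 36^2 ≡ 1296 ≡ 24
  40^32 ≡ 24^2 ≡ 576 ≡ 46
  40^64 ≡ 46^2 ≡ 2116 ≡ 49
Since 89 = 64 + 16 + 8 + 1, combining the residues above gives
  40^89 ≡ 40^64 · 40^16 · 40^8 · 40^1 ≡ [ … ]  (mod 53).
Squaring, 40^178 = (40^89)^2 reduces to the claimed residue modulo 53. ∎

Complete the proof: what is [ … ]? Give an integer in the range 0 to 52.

40^64 · 40^16 · 40^8 · 40^1 ≡ 49 · 24 · 36 · 40 = 1693440.
1693440 mod 53 = 37, so 40^89 ≡ 37 (mod 53).

37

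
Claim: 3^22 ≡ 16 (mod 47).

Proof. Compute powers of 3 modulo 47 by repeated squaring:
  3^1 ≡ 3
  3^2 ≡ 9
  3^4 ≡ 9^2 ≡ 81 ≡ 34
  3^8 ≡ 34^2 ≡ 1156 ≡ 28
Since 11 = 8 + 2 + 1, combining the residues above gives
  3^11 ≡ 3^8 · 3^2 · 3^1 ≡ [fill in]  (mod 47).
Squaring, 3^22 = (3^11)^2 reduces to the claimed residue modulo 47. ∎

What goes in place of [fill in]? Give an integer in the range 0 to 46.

4

3^8 · 3^2 · 3^1 ≡ 28 · 9 · 3 = 756.
756 mod 47 = 4, so 3^11 ≡ 4 (mod 47).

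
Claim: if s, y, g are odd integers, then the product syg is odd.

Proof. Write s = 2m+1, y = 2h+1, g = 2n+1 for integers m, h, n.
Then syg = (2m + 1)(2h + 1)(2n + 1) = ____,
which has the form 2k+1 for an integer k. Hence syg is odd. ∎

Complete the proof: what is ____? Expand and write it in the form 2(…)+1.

2(4hmn + 2hm + 2hn + h + 2mn + m + n) + 1

(2m + 1)(2h + 1)(2n + 1) = 8hmn + 4hm + 4hn + 2h + 4mn + 2m + 2n + 1
= 2(4hmn + 2hm + 2hn + h + 2mn + m + n) + 1.
Since 4hmn + 2hm + 2hn + h + 2mn + m + n is an integer, the product is of the form 2k+1 for an integer k.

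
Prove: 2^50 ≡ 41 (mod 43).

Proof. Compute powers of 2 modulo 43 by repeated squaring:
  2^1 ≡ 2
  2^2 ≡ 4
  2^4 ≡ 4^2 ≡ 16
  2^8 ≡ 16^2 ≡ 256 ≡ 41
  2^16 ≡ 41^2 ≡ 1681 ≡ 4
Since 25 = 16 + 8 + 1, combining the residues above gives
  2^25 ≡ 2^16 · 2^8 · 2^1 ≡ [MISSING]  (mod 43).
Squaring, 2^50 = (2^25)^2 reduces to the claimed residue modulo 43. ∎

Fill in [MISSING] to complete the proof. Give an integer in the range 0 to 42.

27

2^16 · 2^8 · 2^1 ≡ 4 · 41 · 2 = 328.
328 mod 43 = 27, so 2^25 ≡ 27 (mod 43).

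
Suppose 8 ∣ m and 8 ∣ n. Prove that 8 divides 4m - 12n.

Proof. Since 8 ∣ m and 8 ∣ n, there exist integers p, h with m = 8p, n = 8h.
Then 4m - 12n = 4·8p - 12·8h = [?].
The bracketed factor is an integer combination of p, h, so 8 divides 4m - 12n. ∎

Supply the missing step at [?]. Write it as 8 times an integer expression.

Each term has a factor of 8: 4·8p - 12·8h = 8·(-12h + 4p).
Since -12h + 4p is an integer, 8 ∣ (4m - 12n).

8(-12h + 4p)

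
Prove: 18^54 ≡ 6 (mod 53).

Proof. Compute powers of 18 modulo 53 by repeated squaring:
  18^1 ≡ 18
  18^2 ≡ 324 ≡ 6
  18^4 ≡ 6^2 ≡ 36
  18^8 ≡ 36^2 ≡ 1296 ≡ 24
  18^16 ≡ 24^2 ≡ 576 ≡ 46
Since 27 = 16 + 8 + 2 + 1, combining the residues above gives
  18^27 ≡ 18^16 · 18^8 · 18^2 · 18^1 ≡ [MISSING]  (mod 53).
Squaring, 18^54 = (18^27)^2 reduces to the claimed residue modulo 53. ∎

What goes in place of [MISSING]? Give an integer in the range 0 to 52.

18^16 · 18^8 · 18^2 · 18^1 ≡ 46 · 24 · 6 · 18 = 119232.
119232 mod 53 = 35, so 18^27 ≡ 35 (mod 53).

35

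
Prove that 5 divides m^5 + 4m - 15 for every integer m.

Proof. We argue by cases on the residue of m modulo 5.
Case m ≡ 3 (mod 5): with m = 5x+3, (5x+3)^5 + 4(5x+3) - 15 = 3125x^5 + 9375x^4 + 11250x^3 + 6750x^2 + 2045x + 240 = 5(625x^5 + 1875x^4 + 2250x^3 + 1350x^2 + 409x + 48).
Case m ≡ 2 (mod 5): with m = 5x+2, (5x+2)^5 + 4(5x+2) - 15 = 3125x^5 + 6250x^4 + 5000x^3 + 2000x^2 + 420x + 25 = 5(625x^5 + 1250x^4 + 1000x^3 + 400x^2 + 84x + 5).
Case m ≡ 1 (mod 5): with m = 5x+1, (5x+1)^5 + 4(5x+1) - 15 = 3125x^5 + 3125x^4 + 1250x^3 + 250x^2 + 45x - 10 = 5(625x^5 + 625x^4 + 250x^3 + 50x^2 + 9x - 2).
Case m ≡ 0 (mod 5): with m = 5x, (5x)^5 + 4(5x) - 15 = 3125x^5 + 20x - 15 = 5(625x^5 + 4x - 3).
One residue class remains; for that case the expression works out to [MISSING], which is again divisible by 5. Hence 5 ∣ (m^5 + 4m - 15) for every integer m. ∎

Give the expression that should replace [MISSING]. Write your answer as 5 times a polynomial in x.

Only m ≡ 4 (mod 5) is unaccounted for. Put m = 5x+4:
(5x+4)^5 + 4(5x+4) - 15 expands to 3125x^5 + 12500x^4 + 20000x^3 + 16000x^2 + 6420x + 1025,
and factoring out 5 leaves 5(625x^5 + 2500x^4 + 4000x^3 + 3200x^2 + 1284x + 205).

5(625x^5 + 2500x^4 + 4000x^3 + 3200x^2 + 1284x + 205)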